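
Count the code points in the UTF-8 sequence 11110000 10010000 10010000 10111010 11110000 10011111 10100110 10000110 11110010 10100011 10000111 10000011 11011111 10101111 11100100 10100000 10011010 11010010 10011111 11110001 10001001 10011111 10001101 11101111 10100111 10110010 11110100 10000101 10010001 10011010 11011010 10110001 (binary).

10

Byte at offset 0: 0xF0 = 11110000 → 4-byte char (#1). Advance 4.
Byte at offset 4: 0xF0 = 11110000 → 4-byte char (#2). Advance 4.
Byte at offset 8: 0xF2 = 11110010 → 4-byte char (#3). Advance 4.
Byte at offset 12: 0xDF = 11011111 → 2-byte char (#4). Advance 2.
Byte at offset 14: 0xE4 = 11100100 → 3-byte char (#5). Advance 3.
Byte at offset 17: 0xD2 = 11010010 → 2-byte char (#6). Advance 2.
Byte at offset 19: 0xF1 = 11110001 → 4-byte char (#7). Advance 4.
Byte at offset 23: 0xEF = 11101111 → 3-byte char (#8). Advance 3.
Byte at offset 26: 0xF4 = 11110100 → 4-byte char (#9). Advance 4.
Byte at offset 30: 0xDA = 11011010 → 2-byte char (#10). Advance 2.
Reached end at offset 32 after 10 code points.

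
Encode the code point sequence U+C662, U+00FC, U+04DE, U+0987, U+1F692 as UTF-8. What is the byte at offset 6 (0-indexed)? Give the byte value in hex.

U+C662 → 3-byte form EC 99 A2 at offsets 0–2.
U+00FC → 2-byte form C3 BC at offsets 3–4.
U+04DE → 2-byte form D3 9E at offsets 5–6.
Offset 6 falls in char 3's range; it's byte 2 of D3 9E = 0x9E.

0x9E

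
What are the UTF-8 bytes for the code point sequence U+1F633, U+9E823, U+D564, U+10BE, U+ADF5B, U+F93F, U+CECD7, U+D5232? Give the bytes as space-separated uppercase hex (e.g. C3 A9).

F0 9F 98 B3 F2 9E A0 A3 ED 95 A4 E1 82 BE F2 AD BD 9B EF A4 BF F3 8E B3 97 F3 95 88 B2

U+1F633: 4-byte form → F0 9F 98 B3.
U+9E823: 4-byte form → F2 9E A0 A3.
U+D564: 3-byte form → ED 95 A4.
U+10BE: 3-byte form → E1 82 BE.
U+ADF5B: 4-byte form → F2 AD BD 9B.
U+F93F: 3-byte form → EF A4 BF.
U+CECD7: 4-byte form → F3 8E B3 97.
U+D5232: 4-byte form → F3 95 88 B2.
Concatenated (29 bytes): F0 9F 98 B3 F2 9E A0 A3 ED 95 A4 E1 82 BE F2 AD BD 9B EF A4 BF F3 8E B3 97 F3 95 88 B2.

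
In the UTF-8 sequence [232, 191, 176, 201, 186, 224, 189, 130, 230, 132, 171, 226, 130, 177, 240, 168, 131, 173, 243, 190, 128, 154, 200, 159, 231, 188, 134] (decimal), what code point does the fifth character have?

U+20B1

Offset 0: leading byte 0xE8 = 11101000 → 3-byte char #1 = E8 BF B0.
Offset 3: leading byte 0xC9 = 11001001 → 2-byte char #2 = C9 BA.
Offset 5: leading byte 0xE0 = 11100000 → 3-byte char #3 = E0 BD 82.
Offset 8: leading byte 0xE6 = 11100110 → 3-byte char #4 = E6 84 AB.
Offset 11: leading byte 0xE2 = 11100010 → 3-byte char #5 = E2 82 B1.
Leading byte 0xE2 = 11100010 matches 1110xxxx → 3-byte sequence.
Byte 1: 0xE2 = 11100010, payload 0010 (4 bits).
Byte 2: 0x82 = 10000010 (10xxxxxx ✓), payload 000010.
Byte 3: 0xB1 = 10110001 (10xxxxxx ✓), payload 110001.
Concatenate: 0010000010110001 = 0x20B1 (16 bits → U+20B1).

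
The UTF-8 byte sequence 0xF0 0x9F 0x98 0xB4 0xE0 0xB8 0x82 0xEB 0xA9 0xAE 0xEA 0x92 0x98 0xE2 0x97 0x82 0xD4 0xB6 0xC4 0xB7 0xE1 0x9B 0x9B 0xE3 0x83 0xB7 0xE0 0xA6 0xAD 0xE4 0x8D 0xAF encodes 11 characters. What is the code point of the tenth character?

U+09AD

Offset 0: leading byte 0xF0 = 11110000 → 4-byte char #1 = F0 9F 98 B4.
Offset 4: leading byte 0xE0 = 11100000 → 3-byte char #2 = E0 B8 82.
Offset 7: leading byte 0xEB = 11101011 → 3-byte char #3 = EB A9 AE.
Offset 10: leading byte 0xEA = 11101010 → 3-byte char #4 = EA 92 98.
Offset 13: leading byte 0xE2 = 11100010 → 3-byte char #5 = E2 97 82.
Offset 16: leading byte 0xD4 = 11010100 → 2-byte char #6 = D4 B6.
Offset 18: leading byte 0xC4 = 11000100 → 2-byte char #7 = C4 B7.
Offset 20: leading byte 0xE1 = 11100001 → 3-byte char #8 = E1 9B 9B.
Offset 23: leading byte 0xE3 = 11100011 → 3-byte char #9 = E3 83 B7.
Offset 26: leading byte 0xE0 = 11100000 → 3-byte char #10 = E0 A6 AD.
Leading byte 0xE0 = 11100000 matches 1110xxxx → 3-byte sequence.
Byte 1: 0xE0 = 11100000, payload 0000 (4 bits).
Byte 2: 0xA6 = 10100110 (10xxxxxx ✓), payload 100110.
Byte 3: 0xAD = 10101101 (10xxxxxx ✓), payload 101101.
Concatenate: 0000100110101101 = 0x9AD (16 bits → U+09AD).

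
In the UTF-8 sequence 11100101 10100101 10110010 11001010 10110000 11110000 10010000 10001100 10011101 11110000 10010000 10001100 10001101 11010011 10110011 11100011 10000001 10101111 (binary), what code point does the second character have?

Offset 0: leading byte 0xE5 = 11100101 → 3-byte char #1 = E5 A5 B2.
Offset 3: leading byte 0xCA = 11001010 → 2-byte char #2 = CA B0.
Leading byte 0xCA = 11001010 matches 110xxxxx → 2-byte sequence.
Byte 1: 0xCA = 11001010, payload 01010 (5 bits).
Byte 2: 0xB0 = 10110000 (10xxxxxx ✓), payload 110000.
Concatenate: 01010110000 = 0x2B0 (11 bits → U+02B0).

U+02B0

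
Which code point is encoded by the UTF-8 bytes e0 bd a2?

Leading byte 0xE0 = 11100000 matches 1110xxxx → 3-byte sequence.
Byte 1: 0xE0 = 11100000, payload 0000 (4 bits).
Byte 2: 0xBD = 10111101 (10xxxxxx ✓), payload 111101.
Byte 3: 0xA2 = 10100010 (10xxxxxx ✓), payload 100010.
Concatenate: 0000111101100010 = 0xF62 (16 bits → U+0F62).

U+0F62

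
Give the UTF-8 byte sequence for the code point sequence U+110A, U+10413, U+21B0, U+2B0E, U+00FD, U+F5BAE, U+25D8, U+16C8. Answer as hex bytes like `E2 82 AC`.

E1 84 8A F0 90 90 93 E2 86 B0 E2 AC 8E C3 BD F3 B5 AE AE E2 97 98 E1 9B 88

U+110A: 3-byte form → E1 84 8A.
U+10413: 4-byte form → F0 90 90 93.
U+21B0: 3-byte form → E2 86 B0.
U+2B0E: 3-byte form → E2 AC 8E.
U+00FD: 2-byte form → C3 BD.
U+F5BAE: 4-byte form → F3 B5 AE AE.
U+25D8: 3-byte form → E2 97 98.
U+16C8: 3-byte form → E1 9B 88.
Concatenated (25 bytes): E1 84 8A F0 90 90 93 E2 86 B0 E2 AC 8E C3 BD F3 B5 AE AE E2 97 98 E1 9B 88.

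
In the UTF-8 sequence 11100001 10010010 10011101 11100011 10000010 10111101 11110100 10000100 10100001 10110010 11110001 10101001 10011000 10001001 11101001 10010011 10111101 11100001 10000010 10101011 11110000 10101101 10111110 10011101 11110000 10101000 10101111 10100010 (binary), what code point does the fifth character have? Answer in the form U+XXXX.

Offset 0: leading byte 0xE1 = 11100001 → 3-byte char #1 = E1 92 9D.
Offset 3: leading byte 0xE3 = 11100011 → 3-byte char #2 = E3 82 BD.
Offset 6: leading byte 0xF4 = 11110100 → 4-byte char #3 = F4 84 A1 B2.
Offset 10: leading byte 0xF1 = 11110001 → 4-byte char #4 = F1 A9 98 89.
Offset 14: leading byte 0xE9 = 11101001 → 3-byte char #5 = E9 93 BD.
Leading byte 0xE9 = 11101001 matches 1110xxxx → 3-byte sequence.
Byte 1: 0xE9 = 11101001, payload 1001 (4 bits).
Byte 2: 0x93 = 10010011 (10xxxxxx ✓), payload 010011.
Byte 3: 0xBD = 10111101 (10xxxxxx ✓), payload 111101.
Concatenate: 1001010011111101 = 0x94FD (16 bits → U+94FD).

U+94FD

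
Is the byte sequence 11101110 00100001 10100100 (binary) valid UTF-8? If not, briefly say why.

Leading byte 0xEE = 11101110 → 3-byte form.
Byte 2 is 0x21 = 00100001, which is not 10xxxxxx — expected a continuation byte.

invalid (non-continuation byte where continuation expected)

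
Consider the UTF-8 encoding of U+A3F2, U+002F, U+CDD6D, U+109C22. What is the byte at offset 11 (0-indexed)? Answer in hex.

U+A3F2 → 3-byte form EA 8F B2 at offsets 0–2.
U+002F → 1-byte form 2F at offsets 3–3.
U+CDD6D → 4-byte form F3 8D B5 AD at offsets 4–7.
U+109C22 → 4-byte form F4 89 B0 A2 at offsets 8–11.
Offset 11 falls in char 4's range; it's byte 4 of F4 89 B0 A2 = 0xA2.

0xA2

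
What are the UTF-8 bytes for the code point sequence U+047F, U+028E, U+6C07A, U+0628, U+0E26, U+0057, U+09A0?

D1 BF CA 8E F1 AC 81 BA D8 A8 E0 B8 A6 57 E0 A6 A0

U+047F: 2-byte form → D1 BF.
U+028E: 2-byte form → CA 8E.
U+6C07A: 4-byte form → F1 AC 81 BA.
U+0628: 2-byte form → D8 A8.
U+0E26: 3-byte form → E0 B8 A6.
U+0057: 1-byte form → 57.
U+09A0: 3-byte form → E0 A6 A0.
Concatenated (17 bytes): D1 BF CA 8E F1 AC 81 BA D8 A8 E0 B8 A6 57 E0 A6 A0.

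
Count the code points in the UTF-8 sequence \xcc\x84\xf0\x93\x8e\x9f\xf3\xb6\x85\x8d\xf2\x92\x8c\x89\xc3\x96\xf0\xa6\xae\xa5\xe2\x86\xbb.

7

Byte at offset 0: 0xCC = 11001100 → 2-byte char (#1). Advance 2.
Byte at offset 2: 0xF0 = 11110000 → 4-byte char (#2). Advance 4.
Byte at offset 6: 0xF3 = 11110011 → 4-byte char (#3). Advance 4.
Byte at offset 10: 0xF2 = 11110010 → 4-byte char (#4). Advance 4.
Byte at offset 14: 0xC3 = 11000011 → 2-byte char (#5). Advance 2.
Byte at offset 16: 0xF0 = 11110000 → 4-byte char (#6). Advance 4.
Byte at offset 20: 0xE2 = 11100010 → 3-byte char (#7). Advance 3.
Reached end at offset 23 after 7 code points.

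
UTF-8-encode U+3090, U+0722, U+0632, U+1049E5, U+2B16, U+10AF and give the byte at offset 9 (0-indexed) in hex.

U+3090 → 3-byte form E3 82 90 at offsets 0–2.
U+0722 → 2-byte form DC A2 at offsets 3–4.
U+0632 → 2-byte form D8 B2 at offsets 5–6.
U+1049E5 → 4-byte form F4 84 A7 A5 at offsets 7–10.
Offset 9 falls in char 4's range; it's byte 3 of F4 84 A7 A5 = 0xA7.

0xA7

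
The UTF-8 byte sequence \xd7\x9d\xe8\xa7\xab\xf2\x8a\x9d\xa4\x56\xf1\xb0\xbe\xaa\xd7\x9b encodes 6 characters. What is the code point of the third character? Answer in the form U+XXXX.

Offset 0: leading byte 0xD7 = 11010111 → 2-byte char #1 = D7 9D.
Offset 2: leading byte 0xE8 = 11101000 → 3-byte char #2 = E8 A7 AB.
Offset 5: leading byte 0xF2 = 11110010 → 4-byte char #3 = F2 8A 9D A4.
Leading byte 0xF2 = 11110010 matches 11110xxx → 4-byte sequence.
Byte 1: 0xF2 = 11110010, payload 010 (3 bits).
Byte 2: 0x8A = 10001010 (10xxxxxx ✓), payload 001010.
Byte 3: 0x9D = 10011101 (10xxxxxx ✓), payload 011101.
Byte 4: 0xA4 = 10100100 (10xxxxxx ✓), payload 100100.
Concatenate: 010001010011101100100 = 0x8A764 (21 bits → U+8A764).

U+8A764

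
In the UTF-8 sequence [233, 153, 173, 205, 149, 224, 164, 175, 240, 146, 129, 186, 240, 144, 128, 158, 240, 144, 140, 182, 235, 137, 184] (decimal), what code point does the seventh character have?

Offset 0: leading byte 0xE9 = 11101001 → 3-byte char #1 = E9 99 AD.
Offset 3: leading byte 0xCD = 11001101 → 2-byte char #2 = CD 95.
Offset 5: leading byte 0xE0 = 11100000 → 3-byte char #3 = E0 A4 AF.
Offset 8: leading byte 0xF0 = 11110000 → 4-byte char #4 = F0 92 81 BA.
Offset 12: leading byte 0xF0 = 11110000 → 4-byte char #5 = F0 90 80 9E.
Offset 16: leading byte 0xF0 = 11110000 → 4-byte char #6 = F0 90 8C B6.
Offset 20: leading byte 0xEB = 11101011 → 3-byte char #7 = EB 89 B8.
Leading byte 0xEB = 11101011 matches 1110xxxx → 3-byte sequence.
Byte 1: 0xEB = 11101011, payload 1011 (4 bits).
Byte 2: 0x89 = 10001001 (10xxxxxx ✓), payload 001001.
Byte 3: 0xB8 = 10111000 (10xxxxxx ✓), payload 111000.
Concatenate: 1011001001111000 = 0xB278 (16 bits → U+B278).

U+B278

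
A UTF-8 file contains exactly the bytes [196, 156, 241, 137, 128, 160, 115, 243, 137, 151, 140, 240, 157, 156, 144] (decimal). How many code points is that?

5

Byte at offset 0: 0xC4 = 11000100 → 2-byte char (#1). Advance 2.
Byte at offset 2: 0xF1 = 11110001 → 4-byte char (#2). Advance 4.
Byte at offset 6: 0x73 = 01110011 → 1-byte char (#3). Advance 1.
Byte at offset 7: 0xF3 = 11110011 → 4-byte char (#4). Advance 4.
Byte at offset 11: 0xF0 = 11110000 → 4-byte char (#5). Advance 4.
Reached end at offset 15 after 5 code points.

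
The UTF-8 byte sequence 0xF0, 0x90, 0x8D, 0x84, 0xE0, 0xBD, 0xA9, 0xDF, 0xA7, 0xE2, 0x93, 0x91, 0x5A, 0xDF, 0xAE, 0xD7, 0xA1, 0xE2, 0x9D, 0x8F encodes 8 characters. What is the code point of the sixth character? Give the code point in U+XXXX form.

Offset 0: leading byte 0xF0 = 11110000 → 4-byte char #1 = F0 90 8D 84.
Offset 4: leading byte 0xE0 = 11100000 → 3-byte char #2 = E0 BD A9.
Offset 7: leading byte 0xDF = 11011111 → 2-byte char #3 = DF A7.
Offset 9: leading byte 0xE2 = 11100010 → 3-byte char #4 = E2 93 91.
Offset 12: leading byte 0x5A = 01011010 → 1-byte char #5 = 5A.
Offset 13: leading byte 0xDF = 11011111 → 2-byte char #6 = DF AE.
Leading byte 0xDF = 11011111 matches 110xxxxx → 2-byte sequence.
Byte 1: 0xDF = 11011111, payload 11111 (5 bits).
Byte 2: 0xAE = 10101110 (10xxxxxx ✓), payload 101110.
Concatenate: 11111101110 = 0x7EE (11 bits → U+07EE).

U+07EE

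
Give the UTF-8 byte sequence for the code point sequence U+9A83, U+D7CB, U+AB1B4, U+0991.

E9 AA 83 ED 9F 8B F2 AB 86 B4 E0 A6 91

U+9A83: 3-byte form → E9 AA 83.
U+D7CB: 3-byte form → ED 9F 8B.
U+AB1B4: 4-byte form → F2 AB 86 B4.
U+0991: 3-byte form → E0 A6 91.
Concatenated (13 bytes): E9 AA 83 ED 9F 8B F2 AB 86 B4 E0 A6 91.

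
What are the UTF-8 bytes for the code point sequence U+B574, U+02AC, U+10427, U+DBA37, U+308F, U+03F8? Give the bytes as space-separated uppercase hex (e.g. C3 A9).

EB 95 B4 CA AC F0 90 90 A7 F3 9B A8 B7 E3 82 8F CF B8

U+B574: 3-byte form → EB 95 B4.
U+02AC: 2-byte form → CA AC.
U+10427: 4-byte form → F0 90 90 A7.
U+DBA37: 4-byte form → F3 9B A8 B7.
U+308F: 3-byte form → E3 82 8F.
U+03F8: 2-byte form → CF B8.
Concatenated (18 bytes): EB 95 B4 CA AC F0 90 90 A7 F3 9B A8 B7 E3 82 8F CF B8.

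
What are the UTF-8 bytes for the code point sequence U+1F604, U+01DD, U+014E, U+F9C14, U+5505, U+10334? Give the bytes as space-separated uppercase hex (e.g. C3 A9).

F0 9F 98 84 C7 9D C5 8E F3 B9 B0 94 E5 94 85 F0 90 8C B4

U+1F604: 4-byte form → F0 9F 98 84.
U+01DD: 2-byte form → C7 9D.
U+014E: 2-byte form → C5 8E.
U+F9C14: 4-byte form → F3 B9 B0 94.
U+5505: 3-byte form → E5 94 85.
U+10334: 4-byte form → F0 90 8C B4.
Concatenated (19 bytes): F0 9F 98 84 C7 9D C5 8E F3 B9 B0 94 E5 94 85 F0 90 8C B4.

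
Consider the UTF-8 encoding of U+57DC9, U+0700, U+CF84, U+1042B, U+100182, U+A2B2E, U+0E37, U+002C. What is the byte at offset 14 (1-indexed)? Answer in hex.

0xF4

1-indexed offset 14 is 0-indexed offset 13.
U+57DC9 → 4-byte form F1 97 B7 89 at offsets 0–3.
U+0700 → 2-byte form DC 80 at offsets 4–5.
U+CF84 → 3-byte form EC BE 84 at offsets 6–8.
U+1042B → 4-byte form F0 90 90 AB at offsets 9–12.
U+100182 → 4-byte form F4 80 86 82 at offsets 13–16.
Offset 13 falls in char 5's range; it's byte 1 of F4 80 86 82 = 0xF4.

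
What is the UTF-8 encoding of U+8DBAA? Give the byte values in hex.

F2 8D AE AA

U+8DBAA = 0x8DBAA = 580522 decimal. In range U+10000–U+10FFFF → 4-byte form: 11110xxx 10xxxxxx 10xxxxxx 10xxxxxx.
Binary (21 bits): 010001101101110101010.
Split 3+6+6+6: 010 | 001101 | 101110 | 101010.
Byte 1: 11110010 = 0xF2.
Byte 2: 10001101 = 0x8D.
Byte 3: 10101110 = 0xAE.
Byte 4: 10101010 = 0xAA.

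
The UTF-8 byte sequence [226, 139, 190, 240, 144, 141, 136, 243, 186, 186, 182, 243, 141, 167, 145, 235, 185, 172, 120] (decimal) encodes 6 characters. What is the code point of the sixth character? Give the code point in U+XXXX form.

U+0078

Offset 0: leading byte 0xE2 = 11100010 → 3-byte char #1 = E2 8B BE.
Offset 3: leading byte 0xF0 = 11110000 → 4-byte char #2 = F0 90 8D 88.
Offset 7: leading byte 0xF3 = 11110011 → 4-byte char #3 = F3 BA BA B6.
Offset 11: leading byte 0xF3 = 11110011 → 4-byte char #4 = F3 8D A7 91.
Offset 15: leading byte 0xEB = 11101011 → 3-byte char #5 = EB B9 AC.
Offset 18: leading byte 0x78 = 01111000 → 1-byte char #6 = 78.
Leading byte 0x78 = 01111000 matches 0xxxxxxx → 1-byte sequence.
Byte 1: 0x78 = 01111000, payload 1111000 (7 bits).
Concatenate: 1111000 = 0x78 (7 bits → U+0078).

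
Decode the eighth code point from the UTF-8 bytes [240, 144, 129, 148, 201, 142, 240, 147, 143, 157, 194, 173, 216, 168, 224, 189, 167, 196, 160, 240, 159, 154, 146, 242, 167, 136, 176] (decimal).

U+1F692

Offset 0: leading byte 0xF0 = 11110000 → 4-byte char #1 = F0 90 81 94.
Offset 4: leading byte 0xC9 = 11001001 → 2-byte char #2 = C9 8E.
Offset 6: leading byte 0xF0 = 11110000 → 4-byte char #3 = F0 93 8F 9D.
Offset 10: leading byte 0xC2 = 11000010 → 2-byte char #4 = C2 AD.
Offset 12: leading byte 0xD8 = 11011000 → 2-byte char #5 = D8 A8.
Offset 14: leading byte 0xE0 = 11100000 → 3-byte char #6 = E0 BD A7.
Offset 17: leading byte 0xC4 = 11000100 → 2-byte char #7 = C4 A0.
Offset 19: leading byte 0xF0 = 11110000 → 4-byte char #8 = F0 9F 9A 92.
Leading byte 0xF0 = 11110000 matches 11110xxx → 4-byte sequence.
Byte 1: 0xF0 = 11110000, payload 000 (3 bits).
Byte 2: 0x9F = 10011111 (10xxxxxx ✓), payload 011111.
Byte 3: 0x9A = 10011010 (10xxxxxx ✓), payload 011010.
Byte 4: 0x92 = 10010010 (10xxxxxx ✓), payload 010010.
Concatenate: 000011111011010010010 = 0x1F692 (21 bits → U+1F692).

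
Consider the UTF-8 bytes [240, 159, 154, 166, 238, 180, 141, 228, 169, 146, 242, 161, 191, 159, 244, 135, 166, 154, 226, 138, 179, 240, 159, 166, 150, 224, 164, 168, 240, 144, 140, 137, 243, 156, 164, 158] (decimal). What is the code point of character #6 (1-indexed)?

Offset 0: leading byte 0xF0 = 11110000 → 4-byte char #1 = F0 9F 9A A6.
Offset 4: leading byte 0xEE = 11101110 → 3-byte char #2 = EE B4 8D.
Offset 7: leading byte 0xE4 = 11100100 → 3-byte char #3 = E4 A9 92.
Offset 10: leading byte 0xF2 = 11110010 → 4-byte char #4 = F2 A1 BF 9F.
Offset 14: leading byte 0xF4 = 11110100 → 4-byte char #5 = F4 87 A6 9A.
Offset 18: leading byte 0xE2 = 11100010 → 3-byte char #6 = E2 8A B3.
Leading byte 0xE2 = 11100010 matches 1110xxxx → 3-byte sequence.
Byte 1: 0xE2 = 11100010, payload 0010 (4 bits).
Byte 2: 0x8A = 10001010 (10xxxxxx ✓), payload 001010.
Byte 3: 0xB3 = 10110011 (10xxxxxx ✓), payload 110011.
Concatenate: 0010001010110011 = 0x22B3 (16 bits → U+22B3).

U+22B3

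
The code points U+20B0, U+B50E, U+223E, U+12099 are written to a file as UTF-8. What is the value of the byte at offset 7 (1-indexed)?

1-indexed offset 7 is 0-indexed offset 6.
U+20B0 → 3-byte form E2 82 B0 at offsets 0–2.
U+B50E → 3-byte form EB 94 8E at offsets 3–5.
U+223E → 3-byte form E2 88 BE at offsets 6–8.
Offset 6 falls in char 3's range; it's byte 1 of E2 88 BE = 0xE2.

0xE2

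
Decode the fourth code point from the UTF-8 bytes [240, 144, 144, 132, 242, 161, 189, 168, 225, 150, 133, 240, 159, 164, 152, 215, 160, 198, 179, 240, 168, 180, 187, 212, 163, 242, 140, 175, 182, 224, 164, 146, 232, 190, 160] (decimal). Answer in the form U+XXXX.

U+1F918

Offset 0: leading byte 0xF0 = 11110000 → 4-byte char #1 = F0 90 90 84.
Offset 4: leading byte 0xF2 = 11110010 → 4-byte char #2 = F2 A1 BD A8.
Offset 8: leading byte 0xE1 = 11100001 → 3-byte char #3 = E1 96 85.
Offset 11: leading byte 0xF0 = 11110000 → 4-byte char #4 = F0 9F A4 98.
Leading byte 0xF0 = 11110000 matches 11110xxx → 4-byte sequence.
Byte 1: 0xF0 = 11110000, payload 000 (3 bits).
Byte 2: 0x9F = 10011111 (10xxxxxx ✓), payload 011111.
Byte 3: 0xA4 = 10100100 (10xxxxxx ✓), payload 100100.
Byte 4: 0x98 = 10011000 (10xxxxxx ✓), payload 011000.
Concatenate: 000011111100100011000 = 0x1F918 (21 bits → U+1F918).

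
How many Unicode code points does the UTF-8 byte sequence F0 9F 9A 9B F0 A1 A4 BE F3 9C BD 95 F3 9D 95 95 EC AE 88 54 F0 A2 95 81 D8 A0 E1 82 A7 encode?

Byte at offset 0: 0xF0 = 11110000 → 4-byte char (#1). Advance 4.
Byte at offset 4: 0xF0 = 11110000 → 4-byte char (#2). Advance 4.
Byte at offset 8: 0xF3 = 11110011 → 4-byte char (#3). Advance 4.
Byte at offset 12: 0xF3 = 11110011 → 4-byte char (#4). Advance 4.
Byte at offset 16: 0xEC = 11101100 → 3-byte char (#5). Advance 3.
Byte at offset 19: 0x54 = 01010100 → 1-byte char (#6). Advance 1.
Byte at offset 20: 0xF0 = 11110000 → 4-byte char (#7). Advance 4.
Byte at offset 24: 0xD8 = 11011000 → 2-byte char (#8). Advance 2.
Byte at offset 26: 0xE1 = 11100001 → 3-byte char (#9). Advance 3.
Reached end at offset 29 after 9 code points.

9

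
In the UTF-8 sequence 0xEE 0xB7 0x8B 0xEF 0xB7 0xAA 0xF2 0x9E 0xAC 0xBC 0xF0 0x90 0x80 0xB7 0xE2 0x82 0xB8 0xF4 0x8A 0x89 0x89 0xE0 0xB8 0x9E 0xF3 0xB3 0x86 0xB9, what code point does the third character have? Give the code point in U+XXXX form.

Offset 0: leading byte 0xEE = 11101110 → 3-byte char #1 = EE B7 8B.
Offset 3: leading byte 0xEF = 11101111 → 3-byte char #2 = EF B7 AA.
Offset 6: leading byte 0xF2 = 11110010 → 4-byte char #3 = F2 9E AC BC.
Leading byte 0xF2 = 11110010 matches 11110xxx → 4-byte sequence.
Byte 1: 0xF2 = 11110010, payload 010 (3 bits).
Byte 2: 0x9E = 10011110 (10xxxxxx ✓), payload 011110.
Byte 3: 0xAC = 10101100 (10xxxxxx ✓), payload 101100.
Byte 4: 0xBC = 10111100 (10xxxxxx ✓), payload 111100.
Concatenate: 010011110101100111100 = 0x9EB3C (21 bits → U+9EB3C).

U+9EB3C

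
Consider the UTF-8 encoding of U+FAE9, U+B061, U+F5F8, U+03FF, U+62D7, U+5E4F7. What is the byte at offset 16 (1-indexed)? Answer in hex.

0x9E

1-indexed offset 16 is 0-indexed offset 15.
U+FAE9 → 3-byte form EF AB A9 at offsets 0–2.
U+B061 → 3-byte form EB 81 A1 at offsets 3–5.
U+F5F8 → 3-byte form EF 97 B8 at offsets 6–8.
U+03FF → 2-byte form CF BF at offsets 9–10.
U+62D7 → 3-byte form E6 8B 97 at offsets 11–13.
U+5E4F7 → 4-byte form F1 9E 93 B7 at offsets 14–17.
Offset 15 falls in char 6's range; it's byte 2 of F1 9E 93 B7 = 0x9E.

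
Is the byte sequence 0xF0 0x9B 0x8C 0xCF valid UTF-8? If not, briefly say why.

invalid (non-continuation byte where continuation expected)

Leading byte 0xF0 = 11110000 → 4-byte form.
Byte 4 is 0xCF = 11001111, which is not 10xxxxxx — expected a continuation byte.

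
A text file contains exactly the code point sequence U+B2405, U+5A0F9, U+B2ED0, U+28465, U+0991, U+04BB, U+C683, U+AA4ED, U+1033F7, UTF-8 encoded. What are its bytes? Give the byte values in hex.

U+B2405: 4-byte form → F2 B2 90 85.
U+5A0F9: 4-byte form → F1 9A 83 B9.
U+B2ED0: 4-byte form → F2 B2 BB 90.
U+28465: 4-byte form → F0 A8 91 A5.
U+0991: 3-byte form → E0 A6 91.
U+04BB: 2-byte form → D2 BB.
U+C683: 3-byte form → EC 9A 83.
U+AA4ED: 4-byte form → F2 AA 93 AD.
U+1033F7: 4-byte form → F4 83 8F B7.
Concatenated (32 bytes): F2 B2 90 85 F1 9A 83 B9 F2 B2 BB 90 F0 A8 91 A5 E0 A6 91 D2 BB EC 9A 83 F2 AA 93 AD F4 83 8F B7.

F2 B2 90 85 F1 9A 83 B9 F2 B2 BB 90 F0 A8 91 A5 E0 A6 91 D2 BB EC 9A 83 F2 AA 93 AD F4 83 8F B7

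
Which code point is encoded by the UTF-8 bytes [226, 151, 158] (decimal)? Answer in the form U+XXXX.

Leading byte 0xE2 = 11100010 matches 1110xxxx → 3-byte sequence.
Byte 1: 0xE2 = 11100010, payload 0010 (4 bits).
Byte 2: 0x97 = 10010111 (10xxxxxx ✓), payload 010111.
Byte 3: 0x9E = 10011110 (10xxxxxx ✓), payload 011110.
Concatenate: 0010010111011110 = 0x25DE (16 bits → U+25DE).

U+25DE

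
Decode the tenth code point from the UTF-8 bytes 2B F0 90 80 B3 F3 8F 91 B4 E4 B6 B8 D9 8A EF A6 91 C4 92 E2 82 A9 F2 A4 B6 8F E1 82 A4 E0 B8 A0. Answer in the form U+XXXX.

Offset 0: leading byte 0x2B = 00101011 → 1-byte char #1 = 2B.
Offset 1: leading byte 0xF0 = 11110000 → 4-byte char #2 = F0 90 80 B3.
Offset 5: leading byte 0xF3 = 11110011 → 4-byte char #3 = F3 8F 91 B4.
Offset 9: leading byte 0xE4 = 11100100 → 3-byte char #4 = E4 B6 B8.
Offset 12: leading byte 0xD9 = 11011001 → 2-byte char #5 = D9 8A.
Offset 14: leading byte 0xEF = 11101111 → 3-byte char #6 = EF A6 91.
Offset 17: leading byte 0xC4 = 11000100 → 2-byte char #7 = C4 92.
Offset 19: leading byte 0xE2 = 11100010 → 3-byte char #8 = E2 82 A9.
Offset 22: leading byte 0xF2 = 11110010 → 4-byte char #9 = F2 A4 B6 8F.
Offset 26: leading byte 0xE1 = 11100001 → 3-byte char #10 = E1 82 A4.
Leading byte 0xE1 = 11100001 matches 1110xxxx → 3-byte sequence.
Byte 1: 0xE1 = 11100001, payload 0001 (4 bits).
Byte 2: 0x82 = 10000010 (10xxxxxx ✓), payload 000010.
Byte 3: 0xA4 = 10100100 (10xxxxxx ✓), payload 100100.
Concatenate: 0001000010100100 = 0x10A4 (16 bits → U+10A4).

U+10A4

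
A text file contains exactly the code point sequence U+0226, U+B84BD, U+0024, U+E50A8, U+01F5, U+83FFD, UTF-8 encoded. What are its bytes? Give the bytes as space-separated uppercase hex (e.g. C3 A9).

C8 A6 F2 B8 92 BD 24 F3 A5 82 A8 C7 B5 F2 83 BF BD

U+0226: 2-byte form → C8 A6.
U+B84BD: 4-byte form → F2 B8 92 BD.
U+0024: 1-byte form → 24.
U+E50A8: 4-byte form → F3 A5 82 A8.
U+01F5: 2-byte form → C7 B5.
U+83FFD: 4-byte form → F2 83 BF BD.
Concatenated (17 bytes): C8 A6 F2 B8 92 BD 24 F3 A5 82 A8 C7 B5 F2 83 BF BD.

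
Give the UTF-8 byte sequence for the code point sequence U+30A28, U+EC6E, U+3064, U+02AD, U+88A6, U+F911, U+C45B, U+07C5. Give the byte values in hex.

F0 B0 A8 A8 EE B1 AE E3 81 A4 CA AD E8 A2 A6 EF A4 91 EC 91 9B DF 85

U+30A28: 4-byte form → F0 B0 A8 A8.
U+EC6E: 3-byte form → EE B1 AE.
U+3064: 3-byte form → E3 81 A4.
U+02AD: 2-byte form → CA AD.
U+88A6: 3-byte form → E8 A2 A6.
U+F911: 3-byte form → EF A4 91.
U+C45B: 3-byte form → EC 91 9B.
U+07C5: 2-byte form → DF 85.
Concatenated (23 bytes): F0 B0 A8 A8 EE B1 AE E3 81 A4 CA AD E8 A2 A6 EF A4 91 EC 91 9B DF 85.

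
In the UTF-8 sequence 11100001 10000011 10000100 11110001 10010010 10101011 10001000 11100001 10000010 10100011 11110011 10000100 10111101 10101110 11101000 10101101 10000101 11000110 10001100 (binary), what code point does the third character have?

Offset 0: leading byte 0xE1 = 11100001 → 3-byte char #1 = E1 83 84.
Offset 3: leading byte 0xF1 = 11110001 → 4-byte char #2 = F1 92 AB 88.
Offset 7: leading byte 0xE1 = 11100001 → 3-byte char #3 = E1 82 A3.
Leading byte 0xE1 = 11100001 matches 1110xxxx → 3-byte sequence.
Byte 1: 0xE1 = 11100001, payload 0001 (4 bits).
Byte 2: 0x82 = 10000010 (10xxxxxx ✓), payload 000010.
Byte 3: 0xA3 = 10100011 (10xxxxxx ✓), payload 100011.
Concatenate: 0001000010100011 = 0x10A3 (16 bits → U+10A3).

U+10A3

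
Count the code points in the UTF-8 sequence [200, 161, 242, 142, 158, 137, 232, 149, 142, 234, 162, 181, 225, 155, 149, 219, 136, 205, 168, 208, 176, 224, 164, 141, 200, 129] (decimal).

Byte at offset 0: 0xC8 = 11001000 → 2-byte char (#1). Advance 2.
Byte at offset 2: 0xF2 = 11110010 → 4-byte char (#2). Advance 4.
Byte at offset 6: 0xE8 = 11101000 → 3-byte char (#3). Advance 3.
Byte at offset 9: 0xEA = 11101010 → 3-byte char (#4). Advance 3.
Byte at offset 12: 0xE1 = 11100001 → 3-byte char (#5). Advance 3.
Byte at offset 15: 0xDB = 11011011 → 2-byte char (#6). Advance 2.
Byte at offset 17: 0xCD = 11001101 → 2-byte char (#7). Advance 2.
Byte at offset 19: 0xD0 = 11010000 → 2-byte char (#8). Advance 2.
Byte at offset 21: 0xE0 = 11100000 → 3-byte char (#9). Advance 3.
Byte at offset 24: 0xC8 = 11001000 → 2-byte char (#10). Advance 2.
Reached end at offset 26 after 10 code points.

10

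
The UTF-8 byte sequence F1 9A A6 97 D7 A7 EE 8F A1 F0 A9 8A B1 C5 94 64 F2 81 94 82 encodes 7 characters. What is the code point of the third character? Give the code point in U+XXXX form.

Offset 0: leading byte 0xF1 = 11110001 → 4-byte char #1 = F1 9A A6 97.
Offset 4: leading byte 0xD7 = 11010111 → 2-byte char #2 = D7 A7.
Offset 6: leading byte 0xEE = 11101110 → 3-byte char #3 = EE 8F A1.
Leading byte 0xEE = 11101110 matches 1110xxxx → 3-byte sequence.
Byte 1: 0xEE = 11101110, payload 1110 (4 bits).
Byte 2: 0x8F = 10001111 (10xxxxxx ✓), payload 001111.
Byte 3: 0xA1 = 10100001 (10xxxxxx ✓), payload 100001.
Concatenate: 1110001111100001 = 0xE3E1 (16 bits → U+E3E1).

U+E3E1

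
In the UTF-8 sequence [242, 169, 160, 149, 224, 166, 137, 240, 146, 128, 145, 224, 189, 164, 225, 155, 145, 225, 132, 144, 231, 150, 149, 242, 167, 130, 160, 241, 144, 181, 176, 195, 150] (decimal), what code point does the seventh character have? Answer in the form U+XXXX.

U+7595

Offset 0: leading byte 0xF2 = 11110010 → 4-byte char #1 = F2 A9 A0 95.
Offset 4: leading byte 0xE0 = 11100000 → 3-byte char #2 = E0 A6 89.
Offset 7: leading byte 0xF0 = 11110000 → 4-byte char #3 = F0 92 80 91.
Offset 11: leading byte 0xE0 = 11100000 → 3-byte char #4 = E0 BD A4.
Offset 14: leading byte 0xE1 = 11100001 → 3-byte char #5 = E1 9B 91.
Offset 17: leading byte 0xE1 = 11100001 → 3-byte char #6 = E1 84 90.
Offset 20: leading byte 0xE7 = 11100111 → 3-byte char #7 = E7 96 95.
Leading byte 0xE7 = 11100111 matches 1110xxxx → 3-byte sequence.
Byte 1: 0xE7 = 11100111, payload 0111 (4 bits).
Byte 2: 0x96 = 10010110 (10xxxxxx ✓), payload 010110.
Byte 3: 0x95 = 10010101 (10xxxxxx ✓), payload 010101.
Concatenate: 0111010110010101 = 0x7595 (16 bits → U+7595).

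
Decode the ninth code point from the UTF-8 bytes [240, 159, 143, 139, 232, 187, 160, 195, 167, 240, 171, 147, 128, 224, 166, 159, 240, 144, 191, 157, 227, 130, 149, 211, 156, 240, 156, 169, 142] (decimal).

Offset 0: leading byte 0xF0 = 11110000 → 4-byte char #1 = F0 9F 8F 8B.
Offset 4: leading byte 0xE8 = 11101000 → 3-byte char #2 = E8 BB A0.
Offset 7: leading byte 0xC3 = 11000011 → 2-byte char #3 = C3 A7.
Offset 9: leading byte 0xF0 = 11110000 → 4-byte char #4 = F0 AB 93 80.
Offset 13: leading byte 0xE0 = 11100000 → 3-byte char #5 = E0 A6 9F.
Offset 16: leading byte 0xF0 = 11110000 → 4-byte char #6 = F0 90 BF 9D.
Offset 20: leading byte 0xE3 = 11100011 → 3-byte char #7 = E3 82 95.
Offset 23: leading byte 0xD3 = 11010011 → 2-byte char #8 = D3 9C.
Offset 25: leading byte 0xF0 = 11110000 → 4-byte char #9 = F0 9C A9 8E.
Leading byte 0xF0 = 11110000 matches 11110xxx → 4-byte sequence.
Byte 1: 0xF0 = 11110000, payload 000 (3 bits).
Byte 2: 0x9C = 10011100 (10xxxxxx ✓), payload 011100.
Byte 3: 0xA9 = 10101001 (10xxxxxx ✓), payload 101001.
Byte 4: 0x8E = 10001110 (10xxxxxx ✓), payload 001110.
Concatenate: 000011100101001001110 = 0x1CA4E (21 bits → U+1CA4E).

U+1CA4E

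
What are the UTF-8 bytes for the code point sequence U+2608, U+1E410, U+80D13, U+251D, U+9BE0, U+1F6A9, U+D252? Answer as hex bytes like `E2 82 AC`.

U+2608: 3-byte form → E2 98 88.
U+1E410: 4-byte form → F0 9E 90 90.
U+80D13: 4-byte form → F2 80 B4 93.
U+251D: 3-byte form → E2 94 9D.
U+9BE0: 3-byte form → E9 AF A0.
U+1F6A9: 4-byte form → F0 9F 9A A9.
U+D252: 3-byte form → ED 89 92.
Concatenated (24 bytes): E2 98 88 F0 9E 90 90 F2 80 B4 93 E2 94 9D E9 AF A0 F0 9F 9A A9 ED 89 92.

E2 98 88 F0 9E 90 90 F2 80 B4 93 E2 94 9D E9 AF A0 F0 9F 9A A9 ED 89 92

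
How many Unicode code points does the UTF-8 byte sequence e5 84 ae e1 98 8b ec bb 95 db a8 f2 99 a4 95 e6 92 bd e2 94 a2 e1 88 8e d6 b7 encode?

9

Byte at offset 0: 0xE5 = 11100101 → 3-byte char (#1). Advance 3.
Byte at offset 3: 0xE1 = 11100001 → 3-byte char (#2). Advance 3.
Byte at offset 6: 0xEC = 11101100 → 3-byte char (#3). Advance 3.
Byte at offset 9: 0xDB = 11011011 → 2-byte char (#4). Advance 2.
Byte at offset 11: 0xF2 = 11110010 → 4-byte char (#5). Advance 4.
Byte at offset 15: 0xE6 = 11100110 → 3-byte char (#6). Advance 3.
Byte at offset 18: 0xE2 = 11100010 → 3-byte char (#7). Advance 3.
Byte at offset 21: 0xE1 = 11100001 → 3-byte char (#8). Advance 3.
Byte at offset 24: 0xD6 = 11010110 → 2-byte char (#9). Advance 2.
Reached end at offset 26 after 9 code points.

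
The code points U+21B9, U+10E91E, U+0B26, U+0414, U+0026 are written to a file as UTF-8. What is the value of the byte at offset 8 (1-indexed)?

0xE0

1-indexed offset 8 is 0-indexed offset 7.
U+21B9 → 3-byte form E2 86 B9 at offsets 0–2.
U+10E91E → 4-byte form F4 8E A4 9E at offsets 3–6.
U+0B26 → 3-byte form E0 AC A6 at offsets 7–9.
Offset 7 falls in char 3's range; it's byte 1 of E0 AC A6 = 0xE0.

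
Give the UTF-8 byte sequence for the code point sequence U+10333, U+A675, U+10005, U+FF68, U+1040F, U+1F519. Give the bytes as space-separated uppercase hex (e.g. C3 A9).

U+10333: 4-byte form → F0 90 8C B3.
U+A675: 3-byte form → EA 99 B5.
U+10005: 4-byte form → F0 90 80 85.
U+FF68: 3-byte form → EF BD A8.
U+1040F: 4-byte form → F0 90 90 8F.
U+1F519: 4-byte form → F0 9F 94 99.
Concatenated (22 bytes): F0 90 8C B3 EA 99 B5 F0 90 80 85 EF BD A8 F0 90 90 8F F0 9F 94 99.

F0 90 8C B3 EA 99 B5 F0 90 80 85 EF BD A8 F0 90 90 8F F0 9F 94 99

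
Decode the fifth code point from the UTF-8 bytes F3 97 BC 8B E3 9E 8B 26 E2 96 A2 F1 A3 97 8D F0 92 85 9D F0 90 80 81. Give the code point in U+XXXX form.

Offset 0: leading byte 0xF3 = 11110011 → 4-byte char #1 = F3 97 BC 8B.
Offset 4: leading byte 0xE3 = 11100011 → 3-byte char #2 = E3 9E 8B.
Offset 7: leading byte 0x26 = 00100110 → 1-byte char #3 = 26.
Offset 8: leading byte 0xE2 = 11100010 → 3-byte char #4 = E2 96 A2.
Offset 11: leading byte 0xF1 = 11110001 → 4-byte char #5 = F1 A3 97 8D.
Leading byte 0xF1 = 11110001 matches 11110xxx → 4-byte sequence.
Byte 1: 0xF1 = 11110001, payload 001 (3 bits).
Byte 2: 0xA3 = 10100011 (10xxxxxx ✓), payload 100011.
Byte 3: 0x97 = 10010111 (10xxxxxx ✓), payload 010111.
Byte 4: 0x8D = 10001101 (10xxxxxx ✓), payload 001101.
Concatenate: 001100011010111001101 = 0x635CD (21 bits → U+635CD).

U+635CD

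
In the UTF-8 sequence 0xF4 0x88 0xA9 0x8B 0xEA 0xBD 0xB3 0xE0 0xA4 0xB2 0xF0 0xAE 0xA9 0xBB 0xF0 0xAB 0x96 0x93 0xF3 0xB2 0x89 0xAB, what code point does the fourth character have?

U+2EA7B

Offset 0: leading byte 0xF4 = 11110100 → 4-byte char #1 = F4 88 A9 8B.
Offset 4: leading byte 0xEA = 11101010 → 3-byte char #2 = EA BD B3.
Offset 7: leading byte 0xE0 = 11100000 → 3-byte char #3 = E0 A4 B2.
Offset 10: leading byte 0xF0 = 11110000 → 4-byte char #4 = F0 AE A9 BB.
Leading byte 0xF0 = 11110000 matches 11110xxx → 4-byte sequence.
Byte 1: 0xF0 = 11110000, payload 000 (3 bits).
Byte 2: 0xAE = 10101110 (10xxxxxx ✓), payload 101110.
Byte 3: 0xA9 = 10101001 (10xxxxxx ✓), payload 101001.
Byte 4: 0xBB = 10111011 (10xxxxxx ✓), payload 111011.
Concatenate: 000101110101001111011 = 0x2EA7B (21 bits → U+2EA7B).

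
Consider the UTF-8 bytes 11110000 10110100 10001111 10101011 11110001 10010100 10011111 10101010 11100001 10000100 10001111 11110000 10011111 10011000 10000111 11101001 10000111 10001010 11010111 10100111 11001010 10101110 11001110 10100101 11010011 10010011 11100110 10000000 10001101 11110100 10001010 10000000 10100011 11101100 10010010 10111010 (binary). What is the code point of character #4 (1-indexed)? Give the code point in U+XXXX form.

Offset 0: leading byte 0xF0 = 11110000 → 4-byte char #1 = F0 B4 8F AB.
Offset 4: leading byte 0xF1 = 11110001 → 4-byte char #2 = F1 94 9F AA.
Offset 8: leading byte 0xE1 = 11100001 → 3-byte char #3 = E1 84 8F.
Offset 11: leading byte 0xF0 = 11110000 → 4-byte char #4 = F0 9F 98 87.
Leading byte 0xF0 = 11110000 matches 11110xxx → 4-byte sequence.
Byte 1: 0xF0 = 11110000, payload 000 (3 bits).
Byte 2: 0x9F = 10011111 (10xxxxxx ✓), payload 011111.
Byte 3: 0x98 = 10011000 (10xxxxxx ✓), payload 011000.
Byte 4: 0x87 = 10000111 (10xxxxxx ✓), payload 000111.
Concatenate: 000011111011000000111 = 0x1F607 (21 bits → U+1F607).

U+1F607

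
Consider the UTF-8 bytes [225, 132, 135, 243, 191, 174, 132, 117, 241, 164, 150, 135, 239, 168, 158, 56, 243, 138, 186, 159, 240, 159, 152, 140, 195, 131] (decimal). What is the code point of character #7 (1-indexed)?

Offset 0: leading byte 0xE1 = 11100001 → 3-byte char #1 = E1 84 87.
Offset 3: leading byte 0xF3 = 11110011 → 4-byte char #2 = F3 BF AE 84.
Offset 7: leading byte 0x75 = 01110101 → 1-byte char #3 = 75.
Offset 8: leading byte 0xF1 = 11110001 → 4-byte char #4 = F1 A4 96 87.
Offset 12: leading byte 0xEF = 11101111 → 3-byte char #5 = EF A8 9E.
Offset 15: leading byte 0x38 = 00111000 → 1-byte char #6 = 38.
Offset 16: leading byte 0xF3 = 11110011 → 4-byte char #7 = F3 8A BA 9F.
Leading byte 0xF3 = 11110011 matches 11110xxx → 4-byte sequence.
Byte 1: 0xF3 = 11110011, payload 011 (3 bits).
Byte 2: 0x8A = 10001010 (10xxxxxx ✓), payload 001010.
Byte 3: 0xBA = 10111010 (10xxxxxx ✓), payload 111010.
Byte 4: 0x9F = 10011111 (10xxxxxx ✓), payload 011111.
Concatenate: 011001010111010011111 = 0xCAE9F (21 bits → U+CAE9F).

U+CAE9F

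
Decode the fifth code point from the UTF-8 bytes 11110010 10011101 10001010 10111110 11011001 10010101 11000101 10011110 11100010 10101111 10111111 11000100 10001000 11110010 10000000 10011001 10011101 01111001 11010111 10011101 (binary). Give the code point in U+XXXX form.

Offset 0: leading byte 0xF2 = 11110010 → 4-byte char #1 = F2 9D 8A BE.
Offset 4: leading byte 0xD9 = 11011001 → 2-byte char #2 = D9 95.
Offset 6: leading byte 0xC5 = 11000101 → 2-byte char #3 = C5 9E.
Offset 8: leading byte 0xE2 = 11100010 → 3-byte char #4 = E2 AF BF.
Offset 11: leading byte 0xC4 = 11000100 → 2-byte char #5 = C4 88.
Leading byte 0xC4 = 11000100 matches 110xxxxx → 2-byte sequence.
Byte 1: 0xC4 = 11000100, payload 00100 (5 bits).
Byte 2: 0x88 = 10001000 (10xxxxxx ✓), payload 001000.
Concatenate: 00100001000 = 0x108 (11 bits → U+0108).

U+0108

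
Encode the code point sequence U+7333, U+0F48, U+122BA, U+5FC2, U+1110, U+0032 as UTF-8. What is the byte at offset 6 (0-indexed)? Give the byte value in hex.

U+7333 → 3-byte form E7 8C B3 at offsets 0–2.
U+0F48 → 3-byte form E0 BD 88 at offsets 3–5.
U+122BA → 4-byte form F0 92 8A BA at offsets 6–9.
Offset 6 falls in char 3's range; it's byte 1 of F0 92 8A BA = 0xF0.

0xF0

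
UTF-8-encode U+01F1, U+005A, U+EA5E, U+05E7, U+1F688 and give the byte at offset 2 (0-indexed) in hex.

0x5A

U+01F1 → 2-byte form C7 B1 at offsets 0–1.
U+005A → 1-byte form 5A at offsets 2–2.
Offset 2 falls in char 2's range; it's byte 1 of 5A = 0x5A.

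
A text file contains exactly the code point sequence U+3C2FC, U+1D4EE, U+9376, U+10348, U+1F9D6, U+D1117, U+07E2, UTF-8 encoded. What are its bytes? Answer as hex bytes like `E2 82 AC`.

U+3C2FC: 4-byte form → F0 BC 8B BC.
U+1D4EE: 4-byte form → F0 9D 93 AE.
U+9376: 3-byte form → E9 8D B6.
U+10348: 4-byte form → F0 90 8D 88.
U+1F9D6: 4-byte form → F0 9F A7 96.
U+D1117: 4-byte form → F3 91 84 97.
U+07E2: 2-byte form → DF A2.
Concatenated (25 bytes): F0 BC 8B BC F0 9D 93 AE E9 8D B6 F0 90 8D 88 F0 9F A7 96 F3 91 84 97 DF A2.

F0 BC 8B BC F0 9D 93 AE E9 8D B6 F0 90 8D 88 F0 9F A7 96 F3 91 84 97 DF A2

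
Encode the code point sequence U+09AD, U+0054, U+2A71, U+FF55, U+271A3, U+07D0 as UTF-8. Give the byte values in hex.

E0 A6 AD 54 E2 A9 B1 EF BD 95 F0 A7 86 A3 DF 90

U+09AD: 3-byte form → E0 A6 AD.
U+0054: 1-byte form → 54.
U+2A71: 3-byte form → E2 A9 B1.
U+FF55: 3-byte form → EF BD 95.
U+271A3: 4-byte form → F0 A7 86 A3.
U+07D0: 2-byte form → DF 90.
Concatenated (16 bytes): E0 A6 AD 54 E2 A9 B1 EF BD 95 F0 A7 86 A3 DF 90.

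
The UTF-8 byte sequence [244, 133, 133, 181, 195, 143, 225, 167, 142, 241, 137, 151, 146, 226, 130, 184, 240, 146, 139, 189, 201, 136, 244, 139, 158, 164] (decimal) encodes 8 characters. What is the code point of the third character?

Offset 0: leading byte 0xF4 = 11110100 → 4-byte char #1 = F4 85 85 B5.
Offset 4: leading byte 0xC3 = 11000011 → 2-byte char #2 = C3 8F.
Offset 6: leading byte 0xE1 = 11100001 → 3-byte char #3 = E1 A7 8E.
Leading byte 0xE1 = 11100001 matches 1110xxxx → 3-byte sequence.
Byte 1: 0xE1 = 11100001, payload 0001 (4 bits).
Byte 2: 0xA7 = 10100111 (10xxxxxx ✓), payload 100111.
Byte 3: 0x8E = 10001110 (10xxxxxx ✓), payload 001110.
Concatenate: 0001100111001110 = 0x19CE (16 bits → U+19CE).

U+19CE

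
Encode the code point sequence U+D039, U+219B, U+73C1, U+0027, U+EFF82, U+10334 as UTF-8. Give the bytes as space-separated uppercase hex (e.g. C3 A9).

ED 80 B9 E2 86 9B E7 8F 81 27 F3 AF BE 82 F0 90 8C B4

U+D039: 3-byte form → ED 80 B9.
U+219B: 3-byte form → E2 86 9B.
U+73C1: 3-byte form → E7 8F 81.
U+0027: 1-byte form → 27.
U+EFF82: 4-byte form → F3 AF BE 82.
U+10334: 4-byte form → F0 90 8C B4.
Concatenated (18 bytes): ED 80 B9 E2 86 9B E7 8F 81 27 F3 AF BE 82 F0 90 8C B4.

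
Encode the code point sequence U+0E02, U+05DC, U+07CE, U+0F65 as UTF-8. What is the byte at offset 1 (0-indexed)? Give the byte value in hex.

U+0E02 → 3-byte form E0 B8 82 at offsets 0–2.
Offset 1 falls in char 1's range; it's byte 2 of E0 B8 82 = 0xB8.

0xB8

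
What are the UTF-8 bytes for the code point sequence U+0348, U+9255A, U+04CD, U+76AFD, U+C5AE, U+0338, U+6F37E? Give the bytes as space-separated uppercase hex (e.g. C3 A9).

CD 88 F2 92 95 9A D3 8D F1 B6 AB BD EC 96 AE CC B8 F1 AF 8D BE

U+0348: 2-byte form → CD 88.
U+9255A: 4-byte form → F2 92 95 9A.
U+04CD: 2-byte form → D3 8D.
U+76AFD: 4-byte form → F1 B6 AB BD.
U+C5AE: 3-byte form → EC 96 AE.
U+0338: 2-byte form → CC B8.
U+6F37E: 4-byte form → F1 AF 8D BE.
Concatenated (21 bytes): CD 88 F2 92 95 9A D3 8D F1 B6 AB BD EC 96 AE CC B8 F1 AF 8D BE.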